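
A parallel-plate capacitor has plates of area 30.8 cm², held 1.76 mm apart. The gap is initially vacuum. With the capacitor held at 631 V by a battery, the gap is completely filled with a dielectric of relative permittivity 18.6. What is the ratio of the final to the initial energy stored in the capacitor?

U₂/U₁ ≈ 18.6

Battery connected ⇒ V is held fixed.
C₂ = 18.6 C₁ and U = ½CV², so U₂/U₁ = C₂/C₁ = 18.6.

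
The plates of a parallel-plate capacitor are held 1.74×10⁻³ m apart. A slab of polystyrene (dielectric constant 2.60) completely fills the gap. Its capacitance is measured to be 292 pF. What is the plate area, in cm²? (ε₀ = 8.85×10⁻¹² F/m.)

A ≈ 221 cm²

A = Cd/(κε₀) = 2.92×10⁻¹⁰ × 1.74×10⁻³ / (2.60 × 8.85×10⁻¹²) = 2.21×10⁻² m².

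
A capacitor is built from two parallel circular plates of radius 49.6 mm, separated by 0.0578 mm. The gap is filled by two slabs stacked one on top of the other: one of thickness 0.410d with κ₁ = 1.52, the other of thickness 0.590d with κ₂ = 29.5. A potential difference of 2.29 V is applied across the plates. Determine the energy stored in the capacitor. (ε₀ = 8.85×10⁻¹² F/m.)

10.7 nJ

A = π(49.6 mm)² = 7.73×10⁻³ m².
Stacked slabs ⇒ two capacitors in series, each with the full plate area.
C₁ = κ₁ε₀A/d₁ = 1.52 × 8.85×10⁻¹² × 7.73×10⁻³ / 2.37×10⁻⁵ = 4.39×10⁻⁹ F.
C₂ = κ₂ε₀A/d₂ = 29.5 × 8.85×10⁻¹² × 7.73×10⁻³ / 3.41×10⁻⁵ = 5.92×10⁻⁸ F.
C = (1/C₁ + 1/C₂)⁻¹ = 4.08×10⁻⁹ F.
U = ½CV² = ½ × 4.08×10⁻⁹ × (2.29)² = 1.07×10⁻⁸ J.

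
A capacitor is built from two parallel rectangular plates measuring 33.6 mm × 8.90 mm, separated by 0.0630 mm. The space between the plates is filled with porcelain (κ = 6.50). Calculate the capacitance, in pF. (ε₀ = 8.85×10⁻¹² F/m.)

A = 33.6 × 8.90 mm² = 2.99×10⁻⁴ m².
C = κε₀A/d = 6.50 × 8.85×10⁻¹² × 2.99×10⁻⁴ / 6.30×10⁻⁵ = 2.73×10⁻¹⁰ F.

C ≈ 273 pF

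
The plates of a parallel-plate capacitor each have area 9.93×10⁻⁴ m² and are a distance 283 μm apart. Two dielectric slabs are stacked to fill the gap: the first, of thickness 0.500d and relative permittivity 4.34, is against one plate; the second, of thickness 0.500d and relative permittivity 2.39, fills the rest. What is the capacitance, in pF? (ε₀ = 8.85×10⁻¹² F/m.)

95.7 pF

Stacked slabs ⇒ two capacitors in series, each with the full plate area.
C₁ = κ₁ε₀A/d₁ = 4.34 × 8.85×10⁻¹² × 9.93×10⁻⁴ / 1.41×10⁻⁴ = 2.70×10⁻¹⁰ F.
C₂ = κ₂ε₀A/d₂ = 2.39 × 8.85×10⁻¹² × 9.93×10⁻⁴ / 1.41×10⁻⁴ = 1.48×10⁻¹⁰ F.
C = (1/C₁ + 1/C₂)⁻¹ = 9.57×10⁻¹¹ F.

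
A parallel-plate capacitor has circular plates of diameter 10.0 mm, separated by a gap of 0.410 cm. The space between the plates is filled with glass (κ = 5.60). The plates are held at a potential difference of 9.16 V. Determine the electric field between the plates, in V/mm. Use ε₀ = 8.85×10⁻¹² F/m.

E = V/d = 9.16 / 4.10×10⁻³ = 2.23×10³ V/m.

E ≈ 2.23 V/mm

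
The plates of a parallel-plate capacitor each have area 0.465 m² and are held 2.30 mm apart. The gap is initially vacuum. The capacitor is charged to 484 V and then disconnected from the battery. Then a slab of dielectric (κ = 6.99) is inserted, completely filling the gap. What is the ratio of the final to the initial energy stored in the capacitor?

0.143

Isolated ⇒ Q is held fixed.
C₂ = 6.99 C₁ and U = Q²/(2C), so U₂/U₁ = C₁/C₂ = 0.143.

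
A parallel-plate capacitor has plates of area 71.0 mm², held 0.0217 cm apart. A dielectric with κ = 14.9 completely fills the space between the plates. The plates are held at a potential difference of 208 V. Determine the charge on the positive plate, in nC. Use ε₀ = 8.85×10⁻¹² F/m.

A = 71.0 mm² = 7.10×10⁻⁵ m².
C = κε₀A/d = 14.9 × 8.85×10⁻¹² × 7.10×10⁻⁵ / 2.17×10⁻⁴ = 4.31×10⁻¹¹ F.
Q = CV = 4.31×10⁻¹¹ × 208 = 8.97×10⁻⁹ C.

Q ≈ 8.97 nC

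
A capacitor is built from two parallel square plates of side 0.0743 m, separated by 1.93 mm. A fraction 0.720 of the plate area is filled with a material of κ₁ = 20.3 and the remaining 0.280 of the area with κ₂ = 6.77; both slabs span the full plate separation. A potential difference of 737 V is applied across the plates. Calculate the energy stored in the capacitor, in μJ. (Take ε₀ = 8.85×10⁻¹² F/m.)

A = (0.0743 m)² = 5.52×10⁻³ m².
Side-by-side slabs ⇒ two capacitors in parallel, each spanning the full gap.
C₁ = κ₁ε₀A₁/d = 20.3 × 8.85×10⁻¹² × 3.97×10⁻³ / 1.93×10⁻³ = 3.70×10⁻¹⁰ F.
C₂ = κ₂ε₀A₂/d = 6.77 × 8.85×10⁻¹² × 1.55×10⁻³ / 1.93×10⁻³ = 4.80×10⁻¹¹ F.
C = C₁ + C₂ = 4.18×10⁻¹⁰ F.
U = ½CV² = ½ × 4.18×10⁻¹⁰ × (737)² = 1.14×10⁻⁴ J.

114 μJ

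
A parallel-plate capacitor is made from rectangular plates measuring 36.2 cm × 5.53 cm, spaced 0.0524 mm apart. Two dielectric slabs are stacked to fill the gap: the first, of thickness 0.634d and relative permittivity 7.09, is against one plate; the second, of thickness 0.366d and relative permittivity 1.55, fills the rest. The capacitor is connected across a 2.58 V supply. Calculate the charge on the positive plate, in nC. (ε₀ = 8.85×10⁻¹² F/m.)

A = 36.2 × 5.53 cm² = 2.00×10⁻² m².
Stacked slabs ⇒ two capacitors in series, each with the full plate area.
C₁ = κ₁ε₀A/d₁ = 7.09 × 8.85×10⁻¹² × 2.00×10⁻² / 3.32×10⁻⁵ = 3.78×10⁻⁸ F.
C₂ = κ₂ε₀A/d₂ = 1.55 × 8.85×10⁻¹² × 2.00×10⁻² / 1.92×10⁻⁵ = 1.43×10⁻⁸ F.
C = (1/C₁ + 1/C₂)⁻¹ = 1.04×10⁻⁸ F.
Q = CV = 1.04×10⁻⁸ × 2.58 = 2.68×10⁻⁸ C.

26.8 nC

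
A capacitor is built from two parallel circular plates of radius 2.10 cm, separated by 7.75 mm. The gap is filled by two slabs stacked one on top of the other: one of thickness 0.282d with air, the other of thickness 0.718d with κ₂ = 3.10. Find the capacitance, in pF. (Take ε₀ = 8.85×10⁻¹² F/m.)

C ≈ 3.08 pF

A = π(2.10 cm)² = 1.39×10⁻³ m².
Stacked slabs ⇒ two capacitors in series, each with the full plate area.
C₁ = κ₁ε₀A/d₁ = 1.00 × 8.85×10⁻¹² × 1.39×10⁻³ / 2.19×10⁻³ = 5.61×10⁻¹² F.
C₂ = κ₂ε₀A/d₂ = 3.10 × 8.85×10⁻¹² × 1.39×10⁻³ / 5.56×10⁻³ = 6.83×10⁻¹² F.
C = (1/C₁ + 1/C₂)⁻¹ = 3.08×10⁻¹² F.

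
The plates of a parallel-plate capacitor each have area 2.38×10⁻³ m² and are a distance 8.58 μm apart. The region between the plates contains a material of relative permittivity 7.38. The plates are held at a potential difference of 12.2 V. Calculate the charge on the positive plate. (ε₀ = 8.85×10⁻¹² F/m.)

Q ≈ 221 nC

C = κε₀A/d = 7.38 × 8.85×10⁻¹² × 2.38×10⁻³ / 8.58×10⁻⁶ = 1.81×10⁻⁸ F.
Q = CV = 1.81×10⁻⁸ × 12.2 = 2.21×10⁻⁷ C.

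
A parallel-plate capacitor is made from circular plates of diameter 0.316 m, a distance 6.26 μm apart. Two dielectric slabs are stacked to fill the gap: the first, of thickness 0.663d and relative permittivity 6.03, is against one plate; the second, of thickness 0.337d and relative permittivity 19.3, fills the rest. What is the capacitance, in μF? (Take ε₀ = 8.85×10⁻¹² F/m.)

A = π(0.316/2 m)² = 7.84×10⁻² m².
Stacked slabs ⇒ two capacitors in series, each with the full plate area.
C₁ = κ₁ε₀A/d₁ = 6.03 × 8.85×10⁻¹² × 7.84×10⁻² / 4.15×10⁻⁶ = 1.01×10⁻⁶ F.
C₂ = κ₂ε₀A/d₂ = 19.3 × 8.85×10⁻¹² × 7.84×10⁻² / 2.11×10⁻⁶ = 6.35×10⁻⁶ F.
C = (1/C₁ + 1/C₂)⁻¹ = 8.70×10⁻⁷ F.

0.870 μF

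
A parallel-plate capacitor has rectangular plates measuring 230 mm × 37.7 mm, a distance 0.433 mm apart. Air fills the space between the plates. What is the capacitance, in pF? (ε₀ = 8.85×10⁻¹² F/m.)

A = 230 × 37.7 mm² = 8.67×10⁻³ m².
C = ε₀A/d = 8.85×10⁻¹² × 8.67×10⁻³ / 4.33×10⁻⁴ = 1.77×10⁻¹⁰ F.

177 pF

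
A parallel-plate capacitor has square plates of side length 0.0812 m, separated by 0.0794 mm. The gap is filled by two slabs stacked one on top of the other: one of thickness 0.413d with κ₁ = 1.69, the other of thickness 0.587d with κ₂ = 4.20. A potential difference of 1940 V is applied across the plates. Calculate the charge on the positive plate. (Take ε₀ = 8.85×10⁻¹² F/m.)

3.71 μC

A = (0.0812 m)² = 6.59×10⁻³ m².
Stacked slabs ⇒ two capacitors in series, each with the full plate area.
C₁ = κ₁ε₀A/d₁ = 1.69 × 8.85×10⁻¹² × 6.59×10⁻³ / 3.28×10⁻⁵ = 3.01×10⁻⁹ F.
C₂ = κ₂ε₀A/d₂ = 4.20 × 8.85×10⁻¹² × 6.59×10⁻³ / 4.66×10⁻⁵ = 5.26×10⁻⁹ F.
C = (1/C₁ + 1/C₂)⁻¹ = 1.91×10⁻⁹ F.
Q = CV = 1.91×10⁻⁹ × 1940 = 3.71×10⁻⁶ C.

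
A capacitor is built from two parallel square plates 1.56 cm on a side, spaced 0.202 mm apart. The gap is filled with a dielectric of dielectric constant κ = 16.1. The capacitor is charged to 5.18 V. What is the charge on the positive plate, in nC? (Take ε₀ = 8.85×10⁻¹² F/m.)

A = (1.56 cm)² = 2.43×10⁻⁴ m².
C = κε₀A/d = 16.1 × 8.85×10⁻¹² × 2.43×10⁻⁴ / 2.02×10⁻⁴ = 1.72×10⁻¹⁰ F.
Q = CV = 1.72×10⁻¹⁰ × 5.18 = 8.89×10⁻¹⁰ C.

0.889 nC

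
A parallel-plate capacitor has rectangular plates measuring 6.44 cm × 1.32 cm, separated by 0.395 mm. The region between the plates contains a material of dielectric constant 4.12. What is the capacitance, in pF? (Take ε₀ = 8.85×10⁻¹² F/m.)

A = 6.44 × 1.32 cm² = 8.50×10⁻⁴ m².
C = κε₀A/d = 4.12 × 8.85×10⁻¹² × 8.50×10⁻⁴ / 3.95×10⁻⁴ = 7.85×10⁻¹¹ F.

C ≈ 78.5 pF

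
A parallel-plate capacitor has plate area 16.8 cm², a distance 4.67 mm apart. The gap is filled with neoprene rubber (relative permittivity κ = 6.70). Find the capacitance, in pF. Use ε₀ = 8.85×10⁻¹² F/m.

A = 16.8 cm² = 1.68×10⁻³ m².
C = κε₀A/d = 6.70 × 8.85×10⁻¹² × 1.68×10⁻³ / 4.67×10⁻³ = 2.13×10⁻¹¹ F.

21.3 pF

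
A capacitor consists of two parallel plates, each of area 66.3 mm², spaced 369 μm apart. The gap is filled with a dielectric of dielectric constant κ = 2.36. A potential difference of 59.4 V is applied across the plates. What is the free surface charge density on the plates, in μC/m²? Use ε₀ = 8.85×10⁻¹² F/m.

A = 66.3 mm² = 6.63×10⁻⁵ m².
C = κε₀A/d = 2.36 × 8.85×10⁻¹² × 6.63×10⁻⁵ / 3.69×10⁻⁴ = 3.75×10⁻¹² F.
σ = Q/A = CV/A = 3.75×10⁻¹² × 59.4 / 6.63×10⁻⁵ = 3.36×10⁻⁶ C/m².

σ ≈ 3.36 μC/m²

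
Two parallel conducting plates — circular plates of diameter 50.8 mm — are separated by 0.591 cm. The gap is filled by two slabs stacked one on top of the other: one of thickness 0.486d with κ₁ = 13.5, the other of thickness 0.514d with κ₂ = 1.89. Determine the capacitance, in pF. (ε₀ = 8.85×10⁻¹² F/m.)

A = π(50.8/2 mm)² = 2.03×10⁻³ m².
Stacked slabs ⇒ two capacitors in series, each with the full plate area.
C₁ = κ₁ε₀A/d₁ = 13.5 × 8.85×10⁻¹² × 2.03×10⁻³ / 2.87×10⁻³ = 8.43×10⁻¹¹ F.
C₂ = κ₂ε₀A/d₂ = 1.89 × 8.85×10⁻¹² × 2.03×10⁻³ / 3.04×10⁻³ = 1.12×10⁻¹¹ F.
C = (1/C₁ + 1/C₂)⁻¹ = 9.86×10⁻¹² F.

9.86 pF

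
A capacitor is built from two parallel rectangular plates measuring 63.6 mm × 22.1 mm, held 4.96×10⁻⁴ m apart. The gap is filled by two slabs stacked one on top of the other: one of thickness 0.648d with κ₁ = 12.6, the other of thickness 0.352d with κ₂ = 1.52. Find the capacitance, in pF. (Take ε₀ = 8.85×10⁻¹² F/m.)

A = 63.6 × 22.1 mm² = 1.41×10⁻³ m².
Stacked slabs ⇒ two capacitors in series, each with the full plate area.
C₁ = κ₁ε₀A/d₁ = 12.6 × 8.85×10⁻¹² × 1.41×10⁻³ / 3.21×10⁻⁴ = 4.88×10⁻¹⁰ F.
C₂ = κ₂ε₀A/d₂ = 1.52 × 8.85×10⁻¹² × 1.41×10⁻³ / 1.75×10⁻⁴ = 1.08×10⁻¹⁰ F.
C = (1/C₁ + 1/C₂)⁻¹ = 8.86×10⁻¹¹ F.

88.6 pF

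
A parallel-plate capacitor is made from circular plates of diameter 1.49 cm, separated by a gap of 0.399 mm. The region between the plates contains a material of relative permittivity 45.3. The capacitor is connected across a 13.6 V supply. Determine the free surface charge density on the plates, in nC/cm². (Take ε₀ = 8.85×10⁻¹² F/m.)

σ ≈ 1.37 nC/cm²

A = π(1.49/2 cm)² = 1.74×10⁻⁴ m².
C = κε₀A/d = 45.3 × 8.85×10⁻¹² × 1.74×10⁻⁴ / 3.99×10⁻⁴ = 1.75×10⁻¹⁰ F.
σ = Q/A = CV/A = 1.75×10⁻¹⁰ × 13.6 / 1.74×10⁻⁴ = 1.37×10⁻⁵ C/m².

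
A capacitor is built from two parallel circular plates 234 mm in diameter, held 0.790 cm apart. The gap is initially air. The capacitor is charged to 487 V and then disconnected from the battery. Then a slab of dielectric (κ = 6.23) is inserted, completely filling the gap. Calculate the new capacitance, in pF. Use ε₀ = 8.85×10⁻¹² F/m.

A = π(234/2 mm)² = 4.30×10⁻² m².
Initially C₁ = ε₀A/d = 8.85×10⁻¹² × 4.30×10⁻² / 7.90×10⁻³ = 4.82×10⁻¹¹ F.
C = κε₀A/d scales with κ, so C₂/C₁ = κ = 6.23.
C₂ = 6.23 × 4.82×10⁻¹¹ = 3.00×10⁻¹⁰ F.

300 pF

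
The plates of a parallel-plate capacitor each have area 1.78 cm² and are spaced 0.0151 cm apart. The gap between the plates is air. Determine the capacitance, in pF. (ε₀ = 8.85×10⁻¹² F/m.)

C ≈ 10.4 pF

A = 1.78 cm² = 1.78×10⁻⁴ m².
C = ε₀A/d = 8.85×10⁻¹² × 1.78×10⁻⁴ / 1.51×10⁻⁴ = 1.04×10⁻¹¹ F.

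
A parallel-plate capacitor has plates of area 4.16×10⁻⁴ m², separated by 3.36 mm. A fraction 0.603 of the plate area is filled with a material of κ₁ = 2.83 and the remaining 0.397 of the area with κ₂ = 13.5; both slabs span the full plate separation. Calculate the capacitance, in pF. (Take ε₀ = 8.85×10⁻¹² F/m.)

C ≈ 7.74 pF

Side-by-side slabs ⇒ two capacitors in parallel, each spanning the full gap.
C₁ = κ₁ε₀A₁/d = 2.83 × 8.85×10⁻¹² × 2.51×10⁻⁴ / 3.36×10⁻³ = 1.87×10⁻¹² F.
C₂ = κ₂ε₀A₂/d = 13.5 × 8.85×10⁻¹² × 1.65×10⁻⁴ / 3.36×10⁻³ = 5.87×10⁻¹² F.
C = C₁ + C₂ = 7.74×10⁻¹² F.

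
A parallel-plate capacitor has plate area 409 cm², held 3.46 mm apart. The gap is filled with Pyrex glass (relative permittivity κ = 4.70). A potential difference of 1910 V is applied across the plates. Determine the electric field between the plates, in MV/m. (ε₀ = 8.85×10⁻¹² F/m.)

E = V/d = 1910 / 3.46×10⁻³ = 5.52×10⁵ V/m.

E ≈ 0.552 MV/m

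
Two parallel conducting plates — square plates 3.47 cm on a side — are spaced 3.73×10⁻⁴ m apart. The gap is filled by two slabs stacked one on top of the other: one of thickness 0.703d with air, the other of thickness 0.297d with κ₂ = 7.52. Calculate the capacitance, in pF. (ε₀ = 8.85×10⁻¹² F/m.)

38.5 pF

A = (3.47 cm)² = 1.20×10⁻³ m².
Stacked slabs ⇒ two capacitors in series, each with the full plate area.
C₁ = κ₁ε₀A/d₁ = 1.00 × 8.85×10⁻¹² × 1.20×10⁻³ / 2.62×10⁻⁴ = 4.06×10⁻¹¹ F.
C₂ = κ₂ε₀A/d₂ = 7.52 × 8.85×10⁻¹² × 1.20×10⁻³ / 1.11×10⁻⁴ = 7.23×10⁻¹⁰ F.
C = (1/C₁ + 1/C₂)⁻¹ = 3.85×10⁻¹¹ F.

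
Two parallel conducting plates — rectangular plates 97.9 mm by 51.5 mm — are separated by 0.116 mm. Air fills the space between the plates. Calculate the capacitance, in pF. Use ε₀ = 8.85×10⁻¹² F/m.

C ≈ 385 pF

A = 97.9 × 51.5 mm² = 5.04×10⁻³ m².
C = ε₀A/d = 8.85×10⁻¹² × 5.04×10⁻³ / 1.16×10⁻⁴ = 3.85×10⁻¹⁰ F.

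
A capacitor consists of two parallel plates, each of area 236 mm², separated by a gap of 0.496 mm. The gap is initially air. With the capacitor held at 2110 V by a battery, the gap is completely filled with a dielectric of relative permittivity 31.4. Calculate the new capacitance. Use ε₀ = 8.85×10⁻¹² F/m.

132 pF

A = 236 mm² = 2.36×10⁻⁴ m².
Initially C₁ = ε₀A/d = 8.85×10⁻¹² × 2.36×10⁻⁴ / 4.96×10⁻⁴ = 4.21×10⁻¹² F.
C = κε₀A/d scales with κ, so C₂/C₁ = κ = 31.4.
C₂ = 31.4 × 4.21×10⁻¹² = 1.32×10⁻¹⁰ F.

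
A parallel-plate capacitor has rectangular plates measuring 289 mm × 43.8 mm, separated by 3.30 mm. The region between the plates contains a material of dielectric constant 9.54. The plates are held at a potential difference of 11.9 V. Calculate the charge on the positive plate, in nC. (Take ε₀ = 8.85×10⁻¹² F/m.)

A = 289 × 43.8 mm² = 1.27×10⁻² m².
C = κε₀A/d = 9.54 × 8.85×10⁻¹² × 1.27×10⁻² / 3.30×10⁻³ = 3.24×10⁻¹⁰ F.
Q = CV = 3.24×10⁻¹⁰ × 11.9 = 3.85×10⁻⁹ C.

3.85 nC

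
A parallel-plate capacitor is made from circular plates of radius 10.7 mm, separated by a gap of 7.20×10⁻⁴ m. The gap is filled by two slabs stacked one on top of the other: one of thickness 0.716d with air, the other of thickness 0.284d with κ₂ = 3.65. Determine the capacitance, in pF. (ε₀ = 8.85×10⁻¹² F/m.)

C ≈ 5.57 pF

A = π(10.7 mm)² = 3.60×10⁻⁴ m².
Stacked slabs ⇒ two capacitors in series, each with the full plate area.
C₁ = κ₁ε₀A/d₁ = 1.00 × 8.85×10⁻¹² × 3.60×10⁻⁴ / 5.16×10⁻⁴ = 6.17×10⁻¹² F.
C₂ = κ₂ε₀A/d₂ = 3.65 × 8.85×10⁻¹² × 3.60×10⁻⁴ / 2.04×10⁻⁴ = 5.68×10⁻¹¹ F.
C = (1/C₁ + 1/C₂)⁻¹ = 5.57×10⁻¹² F.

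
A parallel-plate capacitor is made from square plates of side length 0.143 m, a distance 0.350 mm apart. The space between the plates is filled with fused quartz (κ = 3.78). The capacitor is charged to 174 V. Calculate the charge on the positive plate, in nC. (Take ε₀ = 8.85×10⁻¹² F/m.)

340 nC

A = (0.143 m)² = 2.04×10⁻² m².
C = κε₀A/d = 3.78 × 8.85×10⁻¹² × 2.04×10⁻² / 3.50×10⁻⁴ = 1.95×10⁻⁹ F.
Q = CV = 1.95×10⁻⁹ × 174 = 3.40×10⁻⁷ C.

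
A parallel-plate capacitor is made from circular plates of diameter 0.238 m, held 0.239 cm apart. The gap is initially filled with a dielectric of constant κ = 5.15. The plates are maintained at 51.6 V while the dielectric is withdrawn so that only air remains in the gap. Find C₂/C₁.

0.194

C = κε₀A/d scales with κ, so C₂/C₁ = 1/κ = 1/5.15 = 0.194.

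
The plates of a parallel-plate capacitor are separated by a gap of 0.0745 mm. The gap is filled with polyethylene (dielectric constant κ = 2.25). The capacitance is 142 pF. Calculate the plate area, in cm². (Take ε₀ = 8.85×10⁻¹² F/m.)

5.31 cm²

A = Cd/(κε₀) = 1.42×10⁻¹⁰ × 7.45×10⁻⁵ / (2.25 × 8.85×10⁻¹²) = 5.31×10⁻⁴ m².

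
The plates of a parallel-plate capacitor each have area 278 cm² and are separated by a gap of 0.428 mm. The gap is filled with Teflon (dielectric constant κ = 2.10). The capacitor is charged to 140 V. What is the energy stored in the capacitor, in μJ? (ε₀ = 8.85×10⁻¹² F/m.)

U ≈ 11.8 μJ

A = 278 cm² = 2.78×10⁻² m².
C = κε₀A/d = 2.10 × 8.85×10⁻¹² × 2.78×10⁻² / 4.28×10⁻⁴ = 1.21×10⁻⁹ F.
U = ½CV² = ½ × 1.21×10⁻⁹ × (140)² = 1.18×10⁻⁵ J.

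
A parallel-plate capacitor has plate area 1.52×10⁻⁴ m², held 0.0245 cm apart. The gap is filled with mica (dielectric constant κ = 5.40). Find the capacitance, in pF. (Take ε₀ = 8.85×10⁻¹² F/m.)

C = κε₀A/d = 5.40 × 8.85×10⁻¹² × 1.52×10⁻⁴ / 2.45×10⁻⁴ = 2.96×10⁻¹¹ F.

29.6 pF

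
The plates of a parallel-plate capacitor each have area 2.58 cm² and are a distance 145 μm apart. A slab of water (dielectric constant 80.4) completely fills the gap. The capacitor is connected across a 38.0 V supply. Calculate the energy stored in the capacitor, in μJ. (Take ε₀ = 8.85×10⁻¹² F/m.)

A = 2.58 cm² = 2.58×10⁻⁴ m².
C = κε₀A/d = 80.4 × 8.85×10⁻¹² × 2.58×10⁻⁴ / 1.45×10⁻⁴ = 1.27×10⁻⁹ F.
U = ½CV² = ½ × 1.27×10⁻⁹ × (38.0)² = 9.14×10⁻⁷ J.

U ≈ 0.914 μJ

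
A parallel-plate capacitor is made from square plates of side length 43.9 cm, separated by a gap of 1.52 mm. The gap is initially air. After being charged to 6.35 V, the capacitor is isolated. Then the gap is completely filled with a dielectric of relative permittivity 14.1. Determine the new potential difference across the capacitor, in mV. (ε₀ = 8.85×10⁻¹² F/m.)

A = (43.9 cm)² = 0.193 m².
Initially C₁ = ε₀A/d = 8.85×10⁻¹² × 0.193 / 1.52×10⁻³ = 1.12×10⁻⁹ F.
V₁ = 6.35 V.
Isolated ⇒ Q is held fixed. C₂ = 14.1 C₁ and V = Q/C, so V₂/V₁ = C₁/C₂ = 0.0709.
V₂ = 0.0709 × 6.35 = 0.450 V.

450 mV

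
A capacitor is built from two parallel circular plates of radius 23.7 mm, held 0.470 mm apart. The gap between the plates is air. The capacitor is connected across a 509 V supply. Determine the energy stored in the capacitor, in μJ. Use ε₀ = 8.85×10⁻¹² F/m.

4.30 μJ

A = π(23.7 mm)² = 1.76×10⁻³ m².
C = ε₀A/d = 8.85×10⁻¹² × 1.76×10⁻³ / 4.70×10⁻⁴ = 3.32×10⁻¹¹ F.
U = ½CV² = ½ × 3.32×10⁻¹¹ × (509)² = 4.30×10⁻⁶ J.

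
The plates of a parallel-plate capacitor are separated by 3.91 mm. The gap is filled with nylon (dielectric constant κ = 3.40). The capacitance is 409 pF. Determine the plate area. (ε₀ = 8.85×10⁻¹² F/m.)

A = Cd/(κε₀) = 4.09×10⁻¹⁰ × 3.91×10⁻³ / (3.40 × 8.85×10⁻¹²) = 5.31×10⁻² m².

A ≈ 5.31×10⁴ mm²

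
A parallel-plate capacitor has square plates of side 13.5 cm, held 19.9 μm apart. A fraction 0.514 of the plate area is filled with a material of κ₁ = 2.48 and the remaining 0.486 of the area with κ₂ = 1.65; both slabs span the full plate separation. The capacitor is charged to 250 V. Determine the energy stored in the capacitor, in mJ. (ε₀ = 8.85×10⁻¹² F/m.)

A = (13.5 cm)² = 1.82×10⁻² m².
Side-by-side slabs ⇒ two capacitors in parallel, each spanning the full gap.
C₁ = κ₁ε₀A₁/d = 2.48 × 8.85×10⁻¹² × 9.37×10⁻³ / 1.99×10⁻⁵ = 1.03×10⁻⁸ F.
C₂ = κ₂ε₀A₂/d = 1.65 × 8.85×10⁻¹² × 8.86×10⁻³ / 1.99×10⁻⁵ = 6.50×10⁻⁹ F.
C = C₁ + C₂ = 1.68×10⁻⁸ F.
U = ½CV² = ½ × 1.68×10⁻⁸ × (250)² = 5.26×10⁻⁴ J.

U ≈ 0.526 mJ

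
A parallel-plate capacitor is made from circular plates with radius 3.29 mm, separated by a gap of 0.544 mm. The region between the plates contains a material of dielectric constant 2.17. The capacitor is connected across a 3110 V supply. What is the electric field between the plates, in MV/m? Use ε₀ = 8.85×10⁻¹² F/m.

E = V/d = 3110 / 5.44×10⁻⁴ = 5.72×10⁶ V/m.

5.72 MV/m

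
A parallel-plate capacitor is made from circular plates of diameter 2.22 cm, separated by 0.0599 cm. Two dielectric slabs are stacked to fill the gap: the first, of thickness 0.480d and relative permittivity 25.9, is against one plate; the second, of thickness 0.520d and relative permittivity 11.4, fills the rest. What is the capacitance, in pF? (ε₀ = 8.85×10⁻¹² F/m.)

C ≈ 89.2 pF

A = π(2.22/2 cm)² = 3.87×10⁻⁴ m².
Stacked slabs ⇒ two capacitors in series, each with the full plate area.
C₁ = κ₁ε₀A/d₁ = 25.9 × 8.85×10⁻¹² × 3.87×10⁻⁴ / 2.88×10⁻⁴ = 3.09×10⁻¹⁰ F.
C₂ = κ₂ε₀A/d₂ = 11.4 × 8.85×10⁻¹² × 3.87×10⁻⁴ / 3.11×10⁻⁴ = 1.25×10⁻¹⁰ F.
C = (1/C₁ + 1/C₂)⁻¹ = 8.92×10⁻¹¹ F.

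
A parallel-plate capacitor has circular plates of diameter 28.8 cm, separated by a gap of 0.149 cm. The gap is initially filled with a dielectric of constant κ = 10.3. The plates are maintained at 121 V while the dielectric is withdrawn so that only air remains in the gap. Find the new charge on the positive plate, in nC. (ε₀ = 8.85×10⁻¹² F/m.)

Q ≈ 46.8 nC

A = π(28.8/2 cm)² = 6.51×10⁻² m².
Initially C₁ = κε₀A/d = 10.3 × 8.85×10⁻¹² × 6.51×10⁻² / 1.49×10⁻³ = 3.99×10⁻⁹ F.
Q₁ = 4.82×10⁻⁷ C.
Battery connected ⇒ V is held fixed. C₂ = 0.0971 C₁ and Q = CV, so Q₂/Q₁ = C₂/C₁ = 0.0971.
Q₂ = 0.0971 × 4.82×10⁻⁷ = 4.68×10⁻⁸ C.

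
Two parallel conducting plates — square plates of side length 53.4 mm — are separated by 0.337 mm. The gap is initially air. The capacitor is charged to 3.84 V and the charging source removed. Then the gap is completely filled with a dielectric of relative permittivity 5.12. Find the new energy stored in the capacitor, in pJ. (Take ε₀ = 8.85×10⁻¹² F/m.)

A = (53.4 mm)² = 2.85×10⁻³ m².
Initially C₁ = ε₀A/d = 8.85×10⁻¹² × 2.85×10⁻³ / 3.37×10⁻⁴ = 7.49×10⁻¹¹ F.
U₁ = 5.52×10⁻¹⁰ J.
Isolated ⇒ Q is held fixed. C₂ = 5.12 C₁ and U = Q²/(2C), so U₂/U₁ = C₁/C₂ = 0.195.
U₂ = 0.195 × 5.52×10⁻¹⁰ = 1.08×10⁻¹⁰ J.

U ≈ 108 pJ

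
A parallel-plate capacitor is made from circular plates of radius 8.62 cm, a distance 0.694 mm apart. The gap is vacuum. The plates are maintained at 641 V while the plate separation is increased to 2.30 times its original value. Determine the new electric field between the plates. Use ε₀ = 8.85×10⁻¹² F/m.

A = π(8.62 cm)² = 2.33×10⁻² m².
Initially C₁ = ε₀A/d = 8.85×10⁻¹² × 2.33×10⁻² / 6.94×10⁻⁴ = 2.98×10⁻¹⁰ F.
E₁ = 9.24×10⁵ V/m.
Battery connected ⇒ V is held fixed. E = V/d, so E₂/E₁ = d₁/d₂ = 0.435.
E₂ = 0.435 × 9.24×10⁵ = 4.02×10⁵ V/m.

402 V/mm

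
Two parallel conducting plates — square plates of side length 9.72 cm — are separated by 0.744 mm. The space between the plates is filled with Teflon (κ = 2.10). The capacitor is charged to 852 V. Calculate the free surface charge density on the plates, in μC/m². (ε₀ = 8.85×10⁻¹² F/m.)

21.3 μC/m²

A = (9.72 cm)² = 9.45×10⁻³ m².
C = κε₀A/d = 2.10 × 8.85×10⁻¹² × 9.45×10⁻³ / 7.44×10⁻⁴ = 2.36×10⁻¹⁰ F.
σ = Q/A = CV/A = 2.36×10⁻¹⁰ × 852 / 9.45×10⁻³ = 2.13×10⁻⁵ C/m².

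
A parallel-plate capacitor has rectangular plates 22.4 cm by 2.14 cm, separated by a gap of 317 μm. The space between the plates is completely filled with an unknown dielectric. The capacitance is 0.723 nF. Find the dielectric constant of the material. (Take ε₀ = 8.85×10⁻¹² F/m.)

A = 22.4 × 2.14 cm² = 4.79×10⁻³ m².
κ = Cd/(ε₀A) = 7.23×10⁻¹⁰ × 3.17×10⁻⁴ / (8.85×10⁻¹² × 4.79×10⁻³) = 5.40.

5.40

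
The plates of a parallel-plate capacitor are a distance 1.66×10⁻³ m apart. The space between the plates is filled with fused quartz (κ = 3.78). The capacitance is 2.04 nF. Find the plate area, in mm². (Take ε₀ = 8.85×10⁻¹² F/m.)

A = Cd/(κε₀) = 2.04×10⁻⁹ × 1.66×10⁻³ / (3.78 × 8.85×10⁻¹²) = 0.101 m².

1.01×10⁵ mm²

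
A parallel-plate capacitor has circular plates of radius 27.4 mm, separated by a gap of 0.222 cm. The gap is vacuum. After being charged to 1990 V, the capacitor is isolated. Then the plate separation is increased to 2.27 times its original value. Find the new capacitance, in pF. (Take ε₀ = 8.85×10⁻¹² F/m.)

4.14 pF

A = π(27.4 mm)² = 2.36×10⁻³ m².
Initially C₁ = ε₀A/d = 8.85×10⁻¹² × 2.36×10⁻³ / 2.22×10⁻³ = 9.40×10⁻¹² F.
C = ε₀A/d scales as 1/d, so C₂/C₁ = d₁/d₂ = 1/2.27 = 0.441.
C₂ = 0.441 × 9.40×10⁻¹² = 4.14×10⁻¹² F.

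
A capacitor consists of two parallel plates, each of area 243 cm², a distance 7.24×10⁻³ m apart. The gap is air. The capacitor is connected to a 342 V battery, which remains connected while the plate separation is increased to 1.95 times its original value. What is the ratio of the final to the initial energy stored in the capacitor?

U₂/U₁ ≈ 0.513

Battery connected ⇒ V is held fixed.
C₂ = 0.513 C₁ and U = ½CV², so U₂/U₁ = C₂/C₁ = 0.513.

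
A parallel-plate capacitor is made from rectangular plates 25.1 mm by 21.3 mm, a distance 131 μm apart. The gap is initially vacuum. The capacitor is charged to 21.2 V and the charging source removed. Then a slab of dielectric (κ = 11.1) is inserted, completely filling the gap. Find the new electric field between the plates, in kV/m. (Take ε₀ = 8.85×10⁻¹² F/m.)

E ≈ 14.6 kV/m

A = 25.1 × 21.3 mm² = 5.35×10⁻⁴ m².
Initially C₁ = ε₀A/d = 8.85×10⁻¹² × 5.35×10⁻⁴ / 1.31×10⁻⁴ = 3.61×10⁻¹¹ F.
E₁ = 1.62×10⁵ V/m.
Isolated ⇒ Q is held fixed. V₂ = Q/C₂ = V₁/11.1; E = V/d, so E₂/E₁ = (V₂/V₁)(d₁/d₂) = 0.0901.
E₂ = 0.0901 × 1.62×10⁵ = 1.46×10⁴ V/m.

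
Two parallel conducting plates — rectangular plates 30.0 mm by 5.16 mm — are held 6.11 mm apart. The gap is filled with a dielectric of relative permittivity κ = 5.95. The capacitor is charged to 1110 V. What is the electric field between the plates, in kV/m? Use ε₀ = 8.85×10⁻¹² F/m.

E ≈ 182 kV/m

E = V/d = 1110 / 6.11×10⁻³ = 1.82×10⁵ V/m.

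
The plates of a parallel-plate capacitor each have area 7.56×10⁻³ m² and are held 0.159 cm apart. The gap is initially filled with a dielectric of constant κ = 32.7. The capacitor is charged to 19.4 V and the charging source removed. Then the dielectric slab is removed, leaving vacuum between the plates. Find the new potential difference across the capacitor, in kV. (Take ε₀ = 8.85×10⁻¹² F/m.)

V ≈ 0.634 kV

Initially C₁ = κε₀A/d = 32.7 × 8.85×10⁻¹² × 7.56×10⁻³ / 1.59×10⁻³ = 1.38×10⁻⁹ F.
V₁ = 19.4 V.
Isolated ⇒ Q is held fixed. C₂ = 0.0306 C₁ and V = Q/C, so V₂/V₁ = C₁/C₂ = 32.7.
V₂ = 32.7 × 19.4 = 6.34×10² V.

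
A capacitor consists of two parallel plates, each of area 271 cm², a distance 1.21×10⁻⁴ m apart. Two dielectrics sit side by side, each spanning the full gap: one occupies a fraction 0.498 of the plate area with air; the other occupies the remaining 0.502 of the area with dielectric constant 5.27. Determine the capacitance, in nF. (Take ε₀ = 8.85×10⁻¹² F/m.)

A = 271 cm² = 2.71×10⁻² m².
Side-by-side slabs ⇒ two capacitors in parallel, each spanning the full gap.
C₁ = κ₁ε₀A₁/d = 1.00 × 8.85×10⁻¹² × 1.35×10⁻² / 1.21×10⁻⁴ = 9.87×10⁻¹⁰ F.
C₂ = κ₂ε₀A₂/d = 5.27 × 8.85×10⁻¹² × 1.36×10⁻² / 1.21×10⁻⁴ = 5.24×10⁻⁹ F.
C = C₁ + C₂ = 6.23×10⁻⁹ F.

6.23 nF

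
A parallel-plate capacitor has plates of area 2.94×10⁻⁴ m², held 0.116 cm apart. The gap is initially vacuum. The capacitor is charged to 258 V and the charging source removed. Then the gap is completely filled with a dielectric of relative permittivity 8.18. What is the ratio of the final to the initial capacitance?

C₂/C₁ ≈ 8.18

C = κε₀A/d scales with κ, so C₂/C₁ = κ = 8.18.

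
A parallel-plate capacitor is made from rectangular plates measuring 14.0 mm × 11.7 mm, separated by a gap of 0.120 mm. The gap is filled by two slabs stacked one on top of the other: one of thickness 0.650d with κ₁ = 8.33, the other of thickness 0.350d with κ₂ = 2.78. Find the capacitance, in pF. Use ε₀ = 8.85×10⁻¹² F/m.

A = 14.0 × 11.7 mm² = 1.64×10⁻⁴ m².
Stacked slabs ⇒ two capacitors in series, each with the full plate area.
C₁ = κ₁ε₀A/d₁ = 8.33 × 8.85×10⁻¹² × 1.64×10⁻⁴ / 7.80×10⁻⁵ = 1.55×10⁻¹⁰ F.
C₂ = κ₂ε₀A/d₂ = 2.78 × 8.85×10⁻¹² × 1.64×10⁻⁴ / 4.20×10⁻⁵ = 9.60×10⁻¹¹ F.
C = (1/C₁ + 1/C₂)⁻¹ = 5.92×10⁻¹¹ F.

C ≈ 59.2 pF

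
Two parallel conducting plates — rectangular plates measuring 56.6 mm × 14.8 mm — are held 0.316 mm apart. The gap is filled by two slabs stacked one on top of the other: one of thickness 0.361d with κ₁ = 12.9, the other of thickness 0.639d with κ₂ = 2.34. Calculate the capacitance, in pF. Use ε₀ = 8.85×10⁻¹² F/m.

77.9 pF

A = 56.6 × 14.8 mm² = 8.38×10⁻⁴ m².
Stacked slabs ⇒ two capacitors in series, each with the full plate area.
C₁ = κ₁ε₀A/d₁ = 12.9 × 8.85×10⁻¹² × 8.38×10⁻⁴ / 1.14×10⁻⁴ = 8.38×10⁻¹⁰ F.
C₂ = κ₂ε₀A/d₂ = 2.34 × 8.85×10⁻¹² × 8.38×10⁻⁴ / 2.02×10⁻⁴ = 8.59×10⁻¹¹ F.
C = (1/C₁ + 1/C₂)⁻¹ = 7.79×10⁻¹¹ F.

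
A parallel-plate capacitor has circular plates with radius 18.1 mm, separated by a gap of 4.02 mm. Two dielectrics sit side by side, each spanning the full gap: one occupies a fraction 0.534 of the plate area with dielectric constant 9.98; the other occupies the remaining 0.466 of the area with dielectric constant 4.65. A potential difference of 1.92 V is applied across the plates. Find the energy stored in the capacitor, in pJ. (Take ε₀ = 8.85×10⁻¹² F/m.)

A = π(18.1 mm)² = 1.03×10⁻³ m².
Side-by-side slabs ⇒ two capacitors in parallel, each spanning the full gap.
C₁ = κ₁ε₀A₁/d = 9.98 × 8.85×10⁻¹² × 5.50×10⁻⁴ / 4.02×10⁻³ = 1.21×10⁻¹¹ F.
C₂ = κ₂ε₀A₂/d = 4.65 × 8.85×10⁻¹² × 4.80×10⁻⁴ / 4.02×10⁻³ = 4.91×10⁻¹² F.
C = C₁ + C₂ = 1.70×10⁻¹¹ F.
U = ½CV² = ½ × 1.70×10⁻¹¹ × (1.92)² = 3.13×10⁻¹¹ J.

31.3 pJ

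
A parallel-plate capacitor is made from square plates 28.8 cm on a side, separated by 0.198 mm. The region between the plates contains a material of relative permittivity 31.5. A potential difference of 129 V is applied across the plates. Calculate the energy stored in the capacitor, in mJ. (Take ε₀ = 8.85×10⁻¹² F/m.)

U ≈ 0.972 mJ

A = (28.8 cm)² = 8.29×10⁻² m².
C = κε₀A/d = 31.5 × 8.85×10⁻¹² × 8.29×10⁻² / 1.98×10⁻⁴ = 1.17×10⁻⁷ F.
U = ½CV² = ½ × 1.17×10⁻⁷ × (129)² = 9.72×10⁻⁴ J.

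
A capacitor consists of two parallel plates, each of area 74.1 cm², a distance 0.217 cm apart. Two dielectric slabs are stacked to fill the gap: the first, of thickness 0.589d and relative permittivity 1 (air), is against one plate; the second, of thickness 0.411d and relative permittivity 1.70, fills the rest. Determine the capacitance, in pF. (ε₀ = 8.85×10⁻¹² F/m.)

36.4 pF

A = 74.1 cm² = 7.41×10⁻³ m².
Stacked slabs ⇒ two capacitors in series, each with the full plate area.
C₁ = κ₁ε₀A/d₁ = 1.00 × 8.85×10⁻¹² × 7.41×10⁻³ / 1.28×10⁻³ = 5.13×10⁻¹¹ F.
C₂ = κ₂ε₀A/d₂ = 1.70 × 8.85×10⁻¹² × 7.41×10⁻³ / 8.92×10⁻⁴ = 1.25×10⁻¹⁰ F.
C = (1/C₁ + 1/C₂)⁻¹ = 3.64×10⁻¹¹ F.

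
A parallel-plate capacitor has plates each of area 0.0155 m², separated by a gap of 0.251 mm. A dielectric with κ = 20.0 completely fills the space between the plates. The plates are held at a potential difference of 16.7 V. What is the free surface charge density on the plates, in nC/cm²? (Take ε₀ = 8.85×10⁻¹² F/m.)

1.18 nC/cm²

C = κε₀A/d = 20.0 × 8.85×10⁻¹² × 1.55×10⁻² / 2.51×10⁻⁴ = 1.09×10⁻⁸ F.
σ = Q/A = CV/A = 1.09×10⁻⁸ × 16.7 / 1.55×10⁻² = 1.18×10⁻⁵ C/m².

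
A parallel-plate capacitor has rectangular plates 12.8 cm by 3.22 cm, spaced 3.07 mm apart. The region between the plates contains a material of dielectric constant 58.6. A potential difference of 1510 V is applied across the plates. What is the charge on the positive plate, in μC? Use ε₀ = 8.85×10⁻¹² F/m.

Q ≈ 1.05 μC

A = 12.8 × 3.22 cm² = 4.12×10⁻³ m².
C = κε₀A/d = 58.6 × 8.85×10⁻¹² × 4.12×10⁻³ / 3.07×10⁻³ = 6.96×10⁻¹⁰ F.
Q = CV = 6.96×10⁻¹⁰ × 1510 = 1.05×10⁻⁶ C.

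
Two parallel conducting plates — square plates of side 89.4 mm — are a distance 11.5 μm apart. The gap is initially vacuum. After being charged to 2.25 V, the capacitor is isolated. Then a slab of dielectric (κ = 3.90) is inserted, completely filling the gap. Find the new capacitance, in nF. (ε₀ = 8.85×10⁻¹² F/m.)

A = (89.4 mm)² = 7.99×10⁻³ m².
Initially C₁ = ε₀A/d = 8.85×10⁻¹² × 7.99×10⁻³ / 1.15×10⁻⁵ = 6.15×10⁻⁹ F.
C = κε₀A/d scales with κ, so C₂/C₁ = κ = 3.90.
C₂ = 3.90 × 6.15×10⁻⁹ = 2.40×10⁻⁸ F.

24.0 nF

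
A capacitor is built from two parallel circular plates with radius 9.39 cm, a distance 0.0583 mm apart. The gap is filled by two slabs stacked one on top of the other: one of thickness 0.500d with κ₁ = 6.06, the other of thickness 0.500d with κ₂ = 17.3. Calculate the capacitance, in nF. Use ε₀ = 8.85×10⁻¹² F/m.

C ≈ 37.7 nF

A = π(9.39 cm)² = 2.77×10⁻² m².
Stacked slabs ⇒ two capacitors in series, each with the full plate area.
C₁ = κ₁ε₀A/d₁ = 6.06 × 8.85×10⁻¹² × 2.77×10⁻² / 2.91×10⁻⁵ = 5.10×10⁻⁸ F.
C₂ = κ₂ε₀A/d₂ = 17.3 × 8.85×10⁻¹² × 2.77×10⁻² / 2.91×10⁻⁵ = 1.45×10⁻⁷ F.
C = (1/C₁ + 1/C₂)⁻¹ = 3.77×10⁻⁸ F.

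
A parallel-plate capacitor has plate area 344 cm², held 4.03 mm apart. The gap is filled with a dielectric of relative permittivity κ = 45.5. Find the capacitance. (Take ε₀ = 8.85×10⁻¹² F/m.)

A = 344 cm² = 3.44×10⁻² m².
C = κε₀A/d = 45.5 × 8.85×10⁻¹² × 3.44×10⁻² / 4.03×10⁻³ = 3.44×10⁻⁹ F.

3.44 nF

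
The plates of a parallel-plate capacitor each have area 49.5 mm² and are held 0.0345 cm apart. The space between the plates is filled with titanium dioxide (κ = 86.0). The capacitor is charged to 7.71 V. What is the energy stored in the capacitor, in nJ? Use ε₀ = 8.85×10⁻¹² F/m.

U ≈ 3.25 nJ

A = 49.5 mm² = 4.95×10⁻⁵ m².
C = κε₀A/d = 86.0 × 8.85×10⁻¹² × 4.95×10⁻⁵ / 3.45×10⁻⁴ = 1.09×10⁻¹⁰ F.
U = ½CV² = ½ × 1.09×10⁻¹⁰ × (7.71)² = 3.25×10⁻⁹ J.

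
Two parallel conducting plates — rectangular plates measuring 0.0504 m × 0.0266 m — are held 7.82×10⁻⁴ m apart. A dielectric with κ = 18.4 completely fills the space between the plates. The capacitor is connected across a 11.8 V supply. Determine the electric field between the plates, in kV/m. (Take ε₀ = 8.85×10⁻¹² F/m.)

E = V/d = 11.8 / 7.82×10⁻⁴ = 1.51×10⁴ V/m.

15.1 kV/m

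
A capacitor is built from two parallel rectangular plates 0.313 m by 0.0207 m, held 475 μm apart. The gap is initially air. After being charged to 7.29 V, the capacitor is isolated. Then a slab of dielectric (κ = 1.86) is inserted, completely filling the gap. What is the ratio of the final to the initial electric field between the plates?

Isolated ⇒ Q is held fixed.
V₂ = Q/C₂ = V₁/1.86; E = V/d, so E₂/E₁ = (V₂/V₁)(d₁/d₂) = 0.538.

E₂/E₁ ≈ 0.538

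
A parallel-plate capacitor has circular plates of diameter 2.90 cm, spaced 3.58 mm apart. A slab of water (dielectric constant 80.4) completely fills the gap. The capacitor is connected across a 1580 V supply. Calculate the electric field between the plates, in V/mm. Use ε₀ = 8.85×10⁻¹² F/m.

E = V/d = 1580 / 3.58×10⁻³ = 4.41×10⁵ V/m.

441 V/mm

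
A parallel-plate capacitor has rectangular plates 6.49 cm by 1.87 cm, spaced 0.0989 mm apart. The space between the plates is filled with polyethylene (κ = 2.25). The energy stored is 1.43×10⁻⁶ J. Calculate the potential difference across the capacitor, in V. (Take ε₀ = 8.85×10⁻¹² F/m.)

A = 6.49 × 1.87 cm² = 1.21×10⁻³ m².
C = κε₀A/d = 2.25 × 8.85×10⁻¹² × 1.21×10⁻³ / 9.89×10⁻⁵ = 2.44×10⁻¹⁰ F.
V = √(2U/C) = √(2 × 1.43×10⁻⁶ / 2.44×10⁻¹⁰) = 1.08×10² V.

V ≈ 108 V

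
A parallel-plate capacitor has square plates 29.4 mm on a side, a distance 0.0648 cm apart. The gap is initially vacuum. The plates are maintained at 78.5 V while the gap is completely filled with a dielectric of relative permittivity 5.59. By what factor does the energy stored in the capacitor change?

Battery connected ⇒ V is held fixed.
C₂ = 5.59 C₁ and U = ½CV², so U₂/U₁ = C₂/C₁ = 5.59.

5.59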